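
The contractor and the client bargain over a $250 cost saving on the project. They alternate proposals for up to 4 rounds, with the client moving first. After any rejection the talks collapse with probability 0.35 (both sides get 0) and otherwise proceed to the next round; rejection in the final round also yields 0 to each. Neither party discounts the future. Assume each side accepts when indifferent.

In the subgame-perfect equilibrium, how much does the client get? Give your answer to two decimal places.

By backward induction:
Round 4 (the contractor proposes): rejection yields 0 for the client; the contractor offers 0 and keeps 250.
Round 3 (the client proposes): rejecting gives the contractor an expected 0.65 × 250 = 162.5. The client offers 162.5 and keeps 250 − 162.5 = 87.5.
Round 2 (the contractor proposes): rejecting gives the client an expected 0.65 × 87.5 = 56.875; the contractor offers that and keeps 193.125.
Round 1 (the client proposes): rejecting gives the contractor an expected 0.65 × 193.125 = 125.53125. The client offers 125.53125 and keeps 250 − 125.53125 = 124.46875.

124.47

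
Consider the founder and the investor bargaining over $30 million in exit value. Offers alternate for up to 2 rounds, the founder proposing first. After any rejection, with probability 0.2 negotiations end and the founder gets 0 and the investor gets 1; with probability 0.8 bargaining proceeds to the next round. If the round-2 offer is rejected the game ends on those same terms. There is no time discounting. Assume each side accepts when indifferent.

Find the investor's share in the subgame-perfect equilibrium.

24.2

Round 2 (the investor proposes): rejection yields 0 for the founder; the investor offers 0 and keeps 30.
Round 1 (the founder proposes): rejecting gives the investor an expected 0.8 × 30 + 0.2 × 1 = 24.2; the founder offers that and keeps 5.8.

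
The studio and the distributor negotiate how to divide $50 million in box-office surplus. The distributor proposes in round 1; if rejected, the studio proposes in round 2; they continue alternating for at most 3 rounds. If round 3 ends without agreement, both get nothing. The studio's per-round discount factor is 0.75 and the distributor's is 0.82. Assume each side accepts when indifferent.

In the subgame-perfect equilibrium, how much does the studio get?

6.75

Work backward from the last round.
Round 3 (the distributor proposes): rejection yields 0 for the studio; the distributor offers 0 and keeps 50.
Round 2 (the studio proposes): the distributor can get 50 next round, worth 0.82 × 50 = 41 now; the studio offers that and keeps 9.
Round 1 (the distributor proposes): the studio can get 9 next round, worth 0.75 × 9 = 6.75 now. The distributor offers 6.75 and keeps 50 − 6.75 = 43.25.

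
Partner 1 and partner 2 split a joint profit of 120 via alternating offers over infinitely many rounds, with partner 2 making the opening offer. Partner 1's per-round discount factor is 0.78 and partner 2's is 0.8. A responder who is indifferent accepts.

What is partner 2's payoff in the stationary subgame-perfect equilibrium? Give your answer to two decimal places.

When partner 2 proposes, partner 1 accepts any offer worth at least 0.78 times what partner 1 would get by proposing next round; and vice versa.
This gives x = 120 − 0.78y and y = 120 − 0.8x, where x and y are each side's share when it proposes.
Hence (1 − 0.78·0.8)x = 120(1 − 0.78), i.e. 0.376·x = 26.4.
x ≈ 70.2128; partner 1's share is 120 − x ≈ 49.7872.

70.21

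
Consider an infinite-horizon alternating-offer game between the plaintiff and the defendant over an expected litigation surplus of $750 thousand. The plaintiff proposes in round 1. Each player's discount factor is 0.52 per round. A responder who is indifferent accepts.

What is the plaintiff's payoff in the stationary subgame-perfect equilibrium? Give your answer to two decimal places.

493.42

In a stationary SPE each proposer offers the other exactly their discounted continuation value.
If the plaintiff keeps x when proposing and the defendant keeps y when proposing, then x = 750 − 0.52y and y = 750 − 0.52x.
Solving: x = 750(1 − 0.52) / (1 − 0.52·0.52) = 360 / 0.7296 ≈ 493.4211.
The defendant gets 750 − 493.4211 ≈ 256.5789.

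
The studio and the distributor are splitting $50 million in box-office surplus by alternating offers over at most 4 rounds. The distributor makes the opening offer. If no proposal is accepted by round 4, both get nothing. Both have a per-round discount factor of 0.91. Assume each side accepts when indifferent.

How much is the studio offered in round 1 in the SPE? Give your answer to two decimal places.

By backward induction:
Round 4 (the studio proposes): the distributor will accept anything ≥ 0, so the studio offers 0 and keeps 50.
Round 3 (the distributor proposes): the studio can get 50 next round, worth 0.91 × 50 = 45.5 now, so the distributor offers 45.5, keeping 4.5.
Round 2 (the studio proposes): the distributor can get 4.5 next round, worth 0.91 × 4.5 = 4.095 now, so the studio offers 4.095, keeping 45.905.
Round 1 (the distributor proposes): the studio can get 45.905 next round, worth 0.91 × 45.905 = 41.77355 now, so the distributor offers 41.77355, keeping 8.22645.

41.77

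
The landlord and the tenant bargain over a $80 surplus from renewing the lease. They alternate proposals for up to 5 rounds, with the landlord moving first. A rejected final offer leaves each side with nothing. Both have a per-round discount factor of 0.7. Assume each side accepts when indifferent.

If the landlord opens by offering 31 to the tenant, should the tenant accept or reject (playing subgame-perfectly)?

Accept

Round 5 (the landlord proposes): the tenant will accept anything ≥ 0, so the landlord offers 0 and keeps 80.
Round 4 (the tenant proposes): the landlord can get 80 next round, worth 0.7 × 80 = 56 now; the tenant offers that and keeps 24.
Round 3 (the landlord proposes): the tenant can get 24 next round, worth 0.7 × 24 = 16.8 now, so the landlord offers 16.8, keeping 63.2.
Round 2 (the tenant proposes): the landlord can get 63.2 next round, worth 0.7 × 63.2 = 44.24 now. The tenant offers 44.24 and keeps 80 − 44.24 = 35.76.
So by rejecting in round 1, the tenant gets 35.76 next round, worth 0.7 × 35.76 = 25.032 now.
Offer 31 ≥ 25.032, so the tenant accepts.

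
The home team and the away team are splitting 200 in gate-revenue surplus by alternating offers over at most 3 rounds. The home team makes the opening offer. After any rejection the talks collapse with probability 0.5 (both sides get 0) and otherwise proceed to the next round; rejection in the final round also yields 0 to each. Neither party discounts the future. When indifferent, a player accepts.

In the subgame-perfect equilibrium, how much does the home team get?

150

By backward induction:
Round 3 (the home team proposes): the away team will accept anything ≥ 0, so the home team offers 0 and keeps 200.
Round 2 (the away team proposes): rejecting gives the home team an expected 0.5 × 200 = 100. The away team offers 100 and keeps 200 − 100 = 100.
Round 1 (the home team proposes): rejecting gives the away team an expected 0.5 × 100 = 50. The home team offers 50 and keeps 200 − 50 = 150.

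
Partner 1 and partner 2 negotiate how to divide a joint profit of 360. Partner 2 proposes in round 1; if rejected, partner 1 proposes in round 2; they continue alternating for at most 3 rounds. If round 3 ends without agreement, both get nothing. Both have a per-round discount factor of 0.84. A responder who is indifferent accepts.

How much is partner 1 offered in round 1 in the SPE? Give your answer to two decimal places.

Work backward from the last round.
Round 3 (partner 2 proposes): partner 1 will accept anything ≥ 0, so partner 2 offers 0 and keeps 360.
Round 2 (partner 1 proposes): partner 2 can get 360 next round, worth 0.84 × 360 = 302.4 now, so partner 1 offers 302.4, keeping 57.6.
Round 1 (partner 2 proposes): partner 1 can get 57.6 next round, worth 0.84 × 57.6 = 48.384 now. Partner 2 offers 48.384 and keeps 360 − 48.384 = 311.616.

48.38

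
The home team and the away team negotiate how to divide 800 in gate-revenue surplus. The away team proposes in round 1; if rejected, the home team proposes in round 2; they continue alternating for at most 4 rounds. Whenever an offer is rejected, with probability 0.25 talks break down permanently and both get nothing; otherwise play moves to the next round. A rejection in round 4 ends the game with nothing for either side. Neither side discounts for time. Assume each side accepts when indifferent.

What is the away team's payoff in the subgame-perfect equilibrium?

By backward induction:
Round 4 (the home team proposes): rejection yields 0 for the away team; the home team offers 0 and keeps 800.
Round 3 (the away team proposes): rejecting gives the home team an expected 0.75 × 800 = 600; the away team offers that and keeps 200.
Round 2 (the home team proposes): rejecting gives the away team an expected 0.75 × 200 = 150; the home team offers that and keeps 650.
Round 1 (the away team proposes): rejecting gives the home team an expected 0.75 × 650 = 487.5; the away team offers that and keeps 312.5.

312.5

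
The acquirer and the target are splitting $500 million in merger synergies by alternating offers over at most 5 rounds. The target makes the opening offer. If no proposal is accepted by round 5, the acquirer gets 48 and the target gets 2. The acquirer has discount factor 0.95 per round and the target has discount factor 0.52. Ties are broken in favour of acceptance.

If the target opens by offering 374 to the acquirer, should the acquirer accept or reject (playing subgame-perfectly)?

Accept

Round 5 (the target proposes): the acquirer gets 48 if talks fail, so the target offers 48 and keeps 452.
Round 4 (the acquirer proposes): the target can get 452 next round, worth 0.52 × 452 = 235.04 now; the acquirer offers that and keeps 264.96.
Round 3 (the target proposes): the acquirer can get 264.96 next round, worth 0.95 × 264.96 = 251.712 now, so the target offers 251.712, keeping 248.288.
Round 2 (the acquirer proposes): the target can get 248.288 next round, worth 0.52 × 248.288 = 129.10976 now, so the acquirer offers 129.10976, keeping 370.89024.
So by rejecting in round 1, the acquirer gets 370.89024 next round, worth 0.95 × 370.89024 = 352.345728 now.
Offer 374 ≥ 352.345728, so the acquirer accepts.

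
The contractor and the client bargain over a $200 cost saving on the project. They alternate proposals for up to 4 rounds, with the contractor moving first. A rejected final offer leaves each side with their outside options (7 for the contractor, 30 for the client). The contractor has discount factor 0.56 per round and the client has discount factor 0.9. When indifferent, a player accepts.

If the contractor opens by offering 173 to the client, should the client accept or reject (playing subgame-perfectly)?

Accept

Round 4 (the client proposes): the contractor gets 7 if talks fail, so the client offers 7 and keeps 193.
Round 3 (the contractor proposes): the client can get 193 next round, worth 0.9 × 193 = 173.7 now; the contractor offers that and keeps 26.3.
Round 2 (the client proposes): the contractor can get 26.3 next round, worth 0.56 × 26.3 = 14.728 now, so the client offers 14.728, keeping 185.272.
So by rejecting in round 1, the client gets 185.272 next round, worth 0.9 × 185.272 = 166.7448 now.
Offer 173 ≥ 166.7448, so the client accepts.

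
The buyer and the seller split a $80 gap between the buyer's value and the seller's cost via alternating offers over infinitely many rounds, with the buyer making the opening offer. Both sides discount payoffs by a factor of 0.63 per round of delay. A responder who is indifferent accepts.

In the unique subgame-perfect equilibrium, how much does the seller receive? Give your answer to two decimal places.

In a stationary SPE each proposer offers the other exactly their discounted continuation value.
If the buyer keeps x when proposing and the seller keeps y when proposing, then x = 80 − 0.63y and y = 80 − 0.63x.
Solving: x = 80(1 − 0.63) / (1 − 0.63·0.63) = 29.6 / 0.6031 ≈ 49.0798.
The seller gets 80 − 49.0798 ≈ 30.9202.

30.92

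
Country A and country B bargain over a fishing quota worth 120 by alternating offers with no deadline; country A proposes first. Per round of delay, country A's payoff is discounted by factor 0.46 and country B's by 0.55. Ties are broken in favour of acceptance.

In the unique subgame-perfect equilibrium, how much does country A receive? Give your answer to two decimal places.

Let x be country A's share when country A proposes and y be country B's share when country B proposes.
Country B accepts iff offered ≥ 0.55·y, so x = 120 − 0.55y. Symmetrically y = 120 − 0.46x.
Substituting: x = 120 − 0.55(120 − 0.46x), giving x(1 − 0.46·0.55) = 120(1 − 0.55).
So x = 120 × 0.45 / 0.747 ≈ 72.2892, and country B receives 120 − x ≈ 47.7108.

72.29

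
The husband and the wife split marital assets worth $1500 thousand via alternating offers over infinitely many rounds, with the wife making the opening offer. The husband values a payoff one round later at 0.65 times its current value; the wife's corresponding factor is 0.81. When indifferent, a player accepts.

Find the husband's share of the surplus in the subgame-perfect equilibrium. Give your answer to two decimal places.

In a stationary SPE each proposer offers the other exactly their discounted continuation value.
If the wife keeps x when proposing and the husband keeps y when proposing, then x = 1500 − 0.65y and y = 1500 − 0.81x.
Solving: x = 1500(1 − 0.65) / (1 − 0.81·0.65) = 525 / 0.4735 ≈ 1108.7645.
The husband gets 1500 − 1108.7645 ≈ 391.2355.

391.24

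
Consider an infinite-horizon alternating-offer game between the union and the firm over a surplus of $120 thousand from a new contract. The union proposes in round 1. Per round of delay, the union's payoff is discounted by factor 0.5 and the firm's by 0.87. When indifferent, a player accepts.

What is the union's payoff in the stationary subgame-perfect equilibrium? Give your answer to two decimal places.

27.61

When the union proposes, the firm accepts any offer worth at least 0.87 times what the firm would get by proposing next round; and vice versa.
This gives x = 120 − 0.87y and y = 120 − 0.5x, where x and y are each side's share when it proposes.
Hence (1 − 0.87·0.5)x = 120(1 − 0.87), i.e. 0.565·x = 15.6.
x ≈ 27.6106; the firm's share is 120 − x ≈ 92.3894.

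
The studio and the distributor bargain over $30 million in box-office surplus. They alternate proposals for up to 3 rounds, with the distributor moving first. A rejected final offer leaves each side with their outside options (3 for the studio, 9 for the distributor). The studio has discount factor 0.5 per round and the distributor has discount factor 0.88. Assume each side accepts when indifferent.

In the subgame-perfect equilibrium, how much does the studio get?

3.12

Round 3 (the distributor proposes): the studio gets 3 if talks fail, so the distributor offers 3 and keeps 27.
Round 2 (the studio proposes): the distributor can get 27 next round, worth 0.88 × 27 = 23.76 now. The studio offers 23.76 and keeps 30 − 23.76 = 6.24.
Round 1 (the distributor proposes): the studio can get 6.24 next round, worth 0.5 × 6.24 = 3.12 now; the distributor offers that and keeps 26.88.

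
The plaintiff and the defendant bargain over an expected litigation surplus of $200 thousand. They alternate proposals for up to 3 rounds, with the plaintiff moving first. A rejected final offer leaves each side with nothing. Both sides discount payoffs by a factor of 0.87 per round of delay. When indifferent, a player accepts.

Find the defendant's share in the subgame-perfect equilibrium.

22.62

Round 3 (the plaintiff proposes): the defendant will accept anything ≥ 0, so the plaintiff offers 0 and keeps 200.
Round 2 (the defendant proposes): the plaintiff can get 200 next round, worth 0.87 × 200 = 174 now. The defendant offers 174 and keeps 200 − 174 = 26.
Round 1 (the plaintiff proposes): the defendant can get 26 next round, worth 0.87 × 26 = 22.62 now; the plaintiff offers that and keeps 177.38.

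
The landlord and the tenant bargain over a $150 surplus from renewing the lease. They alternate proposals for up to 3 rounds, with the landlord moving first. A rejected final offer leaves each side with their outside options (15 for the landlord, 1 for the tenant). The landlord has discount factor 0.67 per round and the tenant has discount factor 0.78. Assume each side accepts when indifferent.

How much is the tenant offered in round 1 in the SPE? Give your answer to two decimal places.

39.13

Round 3 (the landlord proposes): the tenant gets 1 if talks fail, so the landlord offers 1 and keeps 149.
Round 2 (the tenant proposes): the landlord can get 149 next round, worth 0.67 × 149 = 99.83 now; the tenant offers that and keeps 50.17.
Round 1 (the landlord proposes): the tenant can get 50.17 next round, worth 0.78 × 50.17 = 39.1326 now; the landlord offers that and keeps 110.8674.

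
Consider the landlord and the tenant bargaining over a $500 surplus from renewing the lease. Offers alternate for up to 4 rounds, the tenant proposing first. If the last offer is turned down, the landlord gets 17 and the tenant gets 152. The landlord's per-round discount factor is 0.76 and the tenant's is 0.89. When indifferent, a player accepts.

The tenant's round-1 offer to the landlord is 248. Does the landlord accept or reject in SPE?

Accept

Round 4 (the landlord proposes): the tenant gets 152 if talks fail, so the landlord offers 152 and keeps 348.
Round 3 (the tenant proposes): the landlord can get 348 next round, worth 0.76 × 348 = 264.48 now. The tenant offers 264.48 and keeps 500 − 264.48 = 235.52.
Round 2 (the landlord proposes): the tenant can get 235.52 next round, worth 0.89 × 235.52 = 209.6128 now. The landlord offers 209.6128 and keeps 500 − 209.6128 = 290.3872.
So by rejecting in round 1, the landlord gets 290.3872 next round, worth 0.76 × 290.3872 = 220.694272 now.
Offer 248 ≥ 220.694272, so the landlord accepts.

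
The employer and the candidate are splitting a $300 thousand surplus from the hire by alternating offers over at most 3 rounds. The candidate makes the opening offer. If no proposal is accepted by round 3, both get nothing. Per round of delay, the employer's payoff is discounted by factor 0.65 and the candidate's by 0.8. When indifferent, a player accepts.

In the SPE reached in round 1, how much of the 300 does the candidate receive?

261

Round 3 (the candidate proposes): rejection yields 0 for the employer; the candidate offers 0 and keeps 300.
Round 2 (the employer proposes): the candidate can get 300 next round, worth 0.8 × 300 = 240 now, so the employer offers 240, keeping 60.
Round 1 (the candidate proposes): the employer can get 60 next round, worth 0.65 × 60 = 39 now, so the candidate offers 39, keeping 261.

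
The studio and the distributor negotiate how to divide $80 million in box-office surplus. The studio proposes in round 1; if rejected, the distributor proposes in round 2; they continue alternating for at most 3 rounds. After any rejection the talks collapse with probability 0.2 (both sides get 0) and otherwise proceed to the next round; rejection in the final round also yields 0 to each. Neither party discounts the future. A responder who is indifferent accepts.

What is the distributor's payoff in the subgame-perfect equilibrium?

12.8

Round 3 (the studio proposes): rejection yields 0 for the distributor; the studio offers 0 and keeps 80.
Round 2 (the distributor proposes): rejecting gives the studio an expected 0.8 × 80 = 64; the distributor offers that and keeps 16.
Round 1 (the studio proposes): rejecting gives the distributor an expected 0.8 × 16 = 12.8, so the studio offers 12.8, keeping 67.2.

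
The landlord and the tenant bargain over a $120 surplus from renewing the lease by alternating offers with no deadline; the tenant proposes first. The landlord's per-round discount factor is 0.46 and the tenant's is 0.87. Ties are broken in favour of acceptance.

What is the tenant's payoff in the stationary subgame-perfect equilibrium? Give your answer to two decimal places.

108.04

When the tenant proposes, the landlord accepts any offer worth at least 0.46 times what the landlord would get by proposing next round; and vice versa.
This gives x = 120 − 0.46y and y = 120 − 0.87x, where x and y are each side's share when it proposes.
Hence (1 − 0.46·0.87)x = 120(1 − 0.46), i.e. 0.5998·x = 64.8.
x ≈ 108.0360; the landlord's share is 120 − x ≈ 11.9640.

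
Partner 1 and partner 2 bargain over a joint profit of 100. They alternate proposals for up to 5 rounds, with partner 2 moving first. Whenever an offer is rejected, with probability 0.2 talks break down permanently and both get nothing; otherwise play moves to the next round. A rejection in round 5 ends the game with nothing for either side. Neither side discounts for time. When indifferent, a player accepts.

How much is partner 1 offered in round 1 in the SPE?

26.24

By backward induction:
Round 5 (partner 2 proposes): partner 1 will accept anything ≥ 0, so partner 2 offers 0 and keeps 100.
Round 4 (partner 1 proposes): rejecting gives partner 2 an expected 0.8 × 100 = 80; partner 1 offers that and keeps 20.
Round 3 (partner 2 proposes): rejecting gives partner 1 an expected 0.8 × 20 = 16; partner 2 offers that and keeps 84.
Round 2 (partner 1 proposes): rejecting gives partner 2 an expected 0.8 × 84 = 67.2, so partner 1 offers 67.2, keeping 32.8.
Round 1 (partner 2 proposes): rejecting gives partner 1 an expected 0.8 × 32.8 = 26.24. Partner 2 offers 26.24 and keeps 100 − 26.24 = 73.76.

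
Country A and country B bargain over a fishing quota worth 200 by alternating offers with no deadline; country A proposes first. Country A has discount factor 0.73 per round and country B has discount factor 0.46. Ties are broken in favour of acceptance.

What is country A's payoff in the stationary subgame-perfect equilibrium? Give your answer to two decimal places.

Let x be country A's share when country A proposes and y be country B's share when country B proposes.
Country B accepts iff offered ≥ 0.46·y, so x = 200 − 0.46y. Symmetrically y = 200 − 0.73x.
Substituting: x = 200 − 0.46(200 − 0.73x), giving x(1 − 0.73·0.46) = 200(1 − 0.46).
So x = 200 × 0.54 / 0.6642 ≈ 162.6016, and country B receives 200 − x ≈ 37.3984.

162.60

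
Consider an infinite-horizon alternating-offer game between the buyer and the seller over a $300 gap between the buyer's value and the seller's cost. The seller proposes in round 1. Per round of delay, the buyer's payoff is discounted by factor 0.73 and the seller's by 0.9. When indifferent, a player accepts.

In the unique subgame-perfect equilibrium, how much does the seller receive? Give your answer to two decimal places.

When the seller proposes, the buyer accepts any offer worth at least 0.73 times what the buyer would get by proposing next round; and vice versa.
This gives x = 300 − 0.73y and y = 300 − 0.9x, where x and y are each side's share when it proposes.
Hence (1 − 0.73·0.9)x = 300(1 − 0.73), i.e. 0.343·x = 81.
x ≈ 236.1516; the buyer's share is 300 − x ≈ 63.8484.

236.15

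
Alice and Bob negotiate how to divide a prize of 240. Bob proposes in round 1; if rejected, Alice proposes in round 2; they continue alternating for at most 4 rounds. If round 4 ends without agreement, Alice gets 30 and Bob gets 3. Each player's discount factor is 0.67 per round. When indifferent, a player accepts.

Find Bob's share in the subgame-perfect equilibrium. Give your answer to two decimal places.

115.66

Round 4 (Alice proposes): Bob gets 3 if talks fail, so Alice offers 3 and keeps 237.
Round 3 (Bob proposes): Alice can get 237 next round, worth 0.67 × 237 = 158.79 now; Bob offers that and keeps 81.21.
Round 2 (Alice proposes): Bob can get 81.21 next round, worth 0.67 × 81.21 = 54.4107 now. Alice offers 54.4107 and keeps 240 − 54.4107 = 185.5893.
Round 1 (Bob proposes): Alice can get 185.5893 next round, worth 0.67 × 185.5893 = 124.344831 now. Bob offers 124.344831 and keeps 240 − 124.344831 = 115.655169.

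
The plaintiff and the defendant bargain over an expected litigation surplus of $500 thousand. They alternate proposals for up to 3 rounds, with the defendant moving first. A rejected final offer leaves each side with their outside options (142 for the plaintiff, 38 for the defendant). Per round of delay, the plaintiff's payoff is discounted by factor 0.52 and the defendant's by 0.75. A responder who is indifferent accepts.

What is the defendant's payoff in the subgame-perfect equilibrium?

379.62

Solve by backward induction from round 3.
Round 3 (the defendant proposes): the plaintiff gets 142 if talks fail, so the defendant offers 142 and keeps 358.
Round 2 (the plaintiff proposes): the defendant can get 358 next round, worth 0.75 × 358 = 268.5 now; the plaintiff offers that and keeps 231.5.
Round 1 (the defendant proposes): the plaintiff can get 231.5 next round, worth 0.52 × 231.5 = 120.38 now, so the defendant offers 120.38, keeping 379.62.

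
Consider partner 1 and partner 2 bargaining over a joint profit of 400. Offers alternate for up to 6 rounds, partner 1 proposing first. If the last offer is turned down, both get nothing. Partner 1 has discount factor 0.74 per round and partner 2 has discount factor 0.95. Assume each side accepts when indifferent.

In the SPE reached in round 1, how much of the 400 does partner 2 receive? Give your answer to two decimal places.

Round 6 (partner 2 proposes): rejection yields 0 for partner 1; partner 2 offers 0 and keeps 400.
Round 5 (partner 1 proposes): partner 2 can get 400 next round, worth 0.95 × 400 = 380 now, so partner 1 offers 380, keeping 20.
Round 4 (partner 2 proposes): partner 1 can get 20 next round, worth 0.74 × 20 = 14.8 now, so partner 2 offers 14.8, keeping 385.2.
Round 3 (partner 1 proposes): partner 2 can get 385.2 next round, worth 0.95 × 385.2 = 365.94 now; partner 1 offers that and keeps 34.06.
Round 2 (partner 2 proposes): partner 1 can get 34.06 next round, worth 0.74 × 34.06 = 25.2044 now, so partner 2 offers 25.2044, keeping 374.7956.
Round 1 (partner 1 proposes): partner 2 can get 374.7956 next round, worth 0.95 × 374.7956 = 356.05582 now; partner 1 offers that and keeps 43.94418.

356.06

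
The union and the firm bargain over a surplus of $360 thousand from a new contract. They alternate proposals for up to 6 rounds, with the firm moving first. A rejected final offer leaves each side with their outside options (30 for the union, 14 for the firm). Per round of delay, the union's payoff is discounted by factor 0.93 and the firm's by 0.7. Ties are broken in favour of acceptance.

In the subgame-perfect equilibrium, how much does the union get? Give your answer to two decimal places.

302.20

Round 6 (the union proposes): the firm gets 14 if talks fail, so the union offers 14 and keeps 346.
Round 5 (the firm proposes): the union can get 346 next round, worth 0.93 × 346 = 321.78 now. The firm offers 321.78 and keeps 360 − 321.78 = 38.22.
Round 4 (the union proposes): the firm can get 38.22 next round, worth 0.7 × 38.22 = 26.754 now, so the union offers 26.754, keeping 333.246.
Round 3 (the firm proposes): the union can get 333.246 next round, worth 0.93 × 333.246 = 309.91878 now. The firm offers 309.91878 and keeps 360 − 309.91878 = 50.08122.
Round 2 (the union proposes): the firm can get 50.08122 next round, worth 0.7 × 50.08122 = 35.056854 now; the union offers that and keeps 324.943146.
Round 1 (the firm proposes): the union can get 324.943146 next round, worth 0.93 × 324.943146 = 302.19712578 now, so the firm offers 302.19712578, keeping 57.80287422.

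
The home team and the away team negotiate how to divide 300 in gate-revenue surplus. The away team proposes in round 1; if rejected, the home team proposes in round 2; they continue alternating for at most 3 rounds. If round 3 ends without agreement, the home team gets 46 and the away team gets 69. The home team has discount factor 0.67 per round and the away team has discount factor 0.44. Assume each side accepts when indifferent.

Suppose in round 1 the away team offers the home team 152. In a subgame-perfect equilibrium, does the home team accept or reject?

Round 3 (the away team proposes): the home team gets 46 if talks fail, so the away team offers 46 and keeps 254.
Round 2 (the home team proposes): the away team can get 254 next round, worth 0.44 × 254 = 111.76 now, so the home team offers 111.76, keeping 188.24.
So by rejecting in round 1, the home team gets 188.24 next round, worth 0.67 × 188.24 = 126.1208 now.
Offer 152 ≥ 126.1208, so the home team accepts.

Accept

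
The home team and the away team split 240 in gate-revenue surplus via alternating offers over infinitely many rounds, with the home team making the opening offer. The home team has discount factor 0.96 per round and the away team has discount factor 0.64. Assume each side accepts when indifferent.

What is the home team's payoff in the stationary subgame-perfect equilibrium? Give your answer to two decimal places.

224.07

Let x be the home team's share when the home team proposes and y be the away team's share when the away team proposes.
The away team accepts iff offered ≥ 0.64·y, so x = 240 − 0.64y. Symmetrically y = 240 − 0.96x.
Substituting: x = 240 − 0.64(240 − 0.96x), giving x(1 − 0.96·0.64) = 240(1 − 0.64).
So x = 240 × 0.36 / 0.3856 ≈ 224.0664, and the away team receives 240 − x ≈ 15.9336.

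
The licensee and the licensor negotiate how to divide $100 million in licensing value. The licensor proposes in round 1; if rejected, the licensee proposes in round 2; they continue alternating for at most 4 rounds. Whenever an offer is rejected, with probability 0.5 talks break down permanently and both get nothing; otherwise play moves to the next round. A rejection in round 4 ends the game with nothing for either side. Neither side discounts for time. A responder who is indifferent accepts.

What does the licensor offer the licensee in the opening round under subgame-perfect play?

37.5

Round 4 (the licensee proposes): rejection yields 0 for the licensor; the licensee offers 0 and keeps 100.
Round 3 (the licensor proposes): rejecting gives the licensee an expected 0.5 × 100 = 50. The licensor offers 50 and keeps 100 − 50 = 50.
Round 2 (the licensee proposes): rejecting gives the licensor an expected 0.5 × 50 = 25; the licensee offers that and keeps 75.
Round 1 (the licensor proposes): rejecting gives the licensee an expected 0.5 × 75 = 37.5. The licensor offers 37.5 and keeps 100 − 37.5 = 62.5.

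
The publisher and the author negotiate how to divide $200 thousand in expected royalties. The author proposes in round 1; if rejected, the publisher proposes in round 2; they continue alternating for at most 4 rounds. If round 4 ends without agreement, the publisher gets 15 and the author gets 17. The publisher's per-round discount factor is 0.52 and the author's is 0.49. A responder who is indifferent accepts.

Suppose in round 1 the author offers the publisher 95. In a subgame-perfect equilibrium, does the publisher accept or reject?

Round 4 (the publisher proposes): the author gets 17 if talks fail, so the publisher offers 17 and keeps 183.
Round 3 (the author proposes): the publisher can get 183 next round, worth 0.52 × 183 = 95.16 now; the author offers that and keeps 104.84.
Round 2 (the publisher proposes): the author can get 104.84 next round, worth 0.49 × 104.84 = 51.3716 now. The publisher offers 51.3716 and keeps 200 − 51.3716 = 148.6284.
So by rejecting in round 1, the publisher gets 148.6284 next round, worth 0.52 × 148.6284 = 77.286768 now.
Offer 95 ≥ 77.286768, so the publisher accepts.

Accept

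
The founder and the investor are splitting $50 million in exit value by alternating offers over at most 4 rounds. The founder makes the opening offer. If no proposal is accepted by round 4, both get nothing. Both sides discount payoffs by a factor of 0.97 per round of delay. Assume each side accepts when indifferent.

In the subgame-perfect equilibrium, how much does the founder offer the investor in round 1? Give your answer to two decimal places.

Solve by backward induction from round 4.
Round 4 (the investor proposes): the founder will accept anything ≥ 0, so the investor offers 0 and keeps 50.
Round 3 (the founder proposes): the investor can get 50 next round, worth 0.97 × 50 = 48.5 now, so the founder offers 48.5, keeping 1.5.
Round 2 (the investor proposes): the founder can get 1.5 next round, worth 0.97 × 1.5 = 1.455 now; the investor offers that and keeps 48.545.
Round 1 (the founder proposes): the investor can get 48.545 next round, worth 0.97 × 48.545 = 47.08865 now. The founder offers 47.08865 and keeps 50 − 47.08865 = 2.91135.

47.09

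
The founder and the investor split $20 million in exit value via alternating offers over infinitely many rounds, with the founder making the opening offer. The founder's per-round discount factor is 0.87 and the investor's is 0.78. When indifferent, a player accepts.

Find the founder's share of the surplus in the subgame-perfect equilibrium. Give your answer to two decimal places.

When the founder proposes, the investor accepts any offer worth at least 0.78 times what the investor would get by proposing next round; and vice versa.
This gives x = 20 − 0.78y and y = 20 − 0.87x, where x and y are each side's share when it proposes.
Hence (1 − 0.78·0.87)x = 20(1 − 0.78), i.e. 0.3214·x = 4.4.
x ≈ 13.6901; the investor's share is 20 − x ≈ 6.3099.

13.69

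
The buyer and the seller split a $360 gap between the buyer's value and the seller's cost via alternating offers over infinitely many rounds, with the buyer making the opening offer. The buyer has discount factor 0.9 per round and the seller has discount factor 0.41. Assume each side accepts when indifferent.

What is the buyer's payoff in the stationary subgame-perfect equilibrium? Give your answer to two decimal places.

336.61

When the buyer proposes, the seller accepts any offer worth at least 0.41 times what the seller would get by proposing next round; and vice versa.
This gives x = 360 − 0.41y and y = 360 − 0.9x, where x and y are each side's share when it proposes.
Hence (1 − 0.41·0.9)x = 360(1 − 0.41), i.e. 0.631·x = 212.4.
x ≈ 336.6086; the seller's share is 360 − x ≈ 23.3914.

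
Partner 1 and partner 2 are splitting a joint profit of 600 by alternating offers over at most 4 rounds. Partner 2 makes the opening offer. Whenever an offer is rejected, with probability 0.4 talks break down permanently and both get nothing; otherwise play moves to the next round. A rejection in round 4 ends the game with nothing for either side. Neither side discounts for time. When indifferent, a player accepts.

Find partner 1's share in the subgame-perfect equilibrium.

By backward induction:
Round 4 (partner 1 proposes): rejection yields 0 for partner 2; partner 1 offers 0 and keeps 600.
Round 3 (partner 2 proposes): rejecting gives partner 1 an expected 0.6 × 600 = 360, so partner 2 offers 360, keeping 240.
Round 2 (partner 1 proposes): rejecting gives partner 2 an expected 0.6 × 240 = 144; partner 1 offers that and keeps 456.
Round 1 (partner 2 proposes): rejecting gives partner 1 an expected 0.6 × 456 = 273.6. Partner 2 offers 273.6 and keeps 600 − 273.6 = 326.4.

273.6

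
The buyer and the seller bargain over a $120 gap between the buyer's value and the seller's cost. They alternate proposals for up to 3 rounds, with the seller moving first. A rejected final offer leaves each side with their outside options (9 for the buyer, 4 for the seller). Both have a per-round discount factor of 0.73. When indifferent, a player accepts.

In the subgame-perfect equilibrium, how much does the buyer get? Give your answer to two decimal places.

Solve by backward induction from round 3.
Round 3 (the seller proposes): the buyer gets 9 if talks fail, so the seller offers 9 and keeps 111.
Round 2 (the buyer proposes): the seller can get 111 next round, worth 0.73 × 111 = 81.03 now, so the buyer offers 81.03, keeping 38.97.
Round 1 (the seller proposes): the buyer can get 38.97 next round, worth 0.73 × 38.97 = 28.4481 now. The seller offers 28.4481 and keeps 120 − 28.4481 = 91.5519.

28.45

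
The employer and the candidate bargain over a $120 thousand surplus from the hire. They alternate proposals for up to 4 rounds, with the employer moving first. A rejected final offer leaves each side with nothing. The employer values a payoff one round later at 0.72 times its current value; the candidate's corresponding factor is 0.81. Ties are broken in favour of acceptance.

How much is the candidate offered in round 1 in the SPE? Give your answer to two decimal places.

83.90

Round 4 (the candidate proposes): the employer will accept anything ≥ 0, so the candidate offers 0 and keeps 120.
Round 3 (the employer proposes): the candidate can get 120 next round, worth 0.81 × 120 = 97.2 now, so the employer offers 97.2, keeping 22.8.
Round 2 (the candidate proposes): the employer can get 22.8 next round, worth 0.72 × 22.8 = 16.416 now. The candidate offers 16.416 and keeps 120 − 16.416 = 103.584.
Round 1 (the employer proposes): the candidate can get 103.584 next round, worth 0.81 × 103.584 = 83.90304 now; the employer offers that and keeps 36.09696.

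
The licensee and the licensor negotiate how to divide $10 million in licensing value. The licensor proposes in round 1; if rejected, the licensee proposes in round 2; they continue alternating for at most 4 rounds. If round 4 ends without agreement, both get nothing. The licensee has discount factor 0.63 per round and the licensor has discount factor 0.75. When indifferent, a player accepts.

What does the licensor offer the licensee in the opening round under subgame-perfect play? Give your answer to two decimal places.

4.55

Round 4 (the licensee proposes): the licensor will accept anything ≥ 0, so the licensee offers 0 and keeps 10.
Round 3 (the licensor proposes): the licensee can get 10 next round, worth 0.63 × 10 = 6.3 now, so the licensor offers 6.3, keeping 3.7.
Round 2 (the licensee proposes): the licensor can get 3.7 next round, worth 0.75 × 3.7 = 2.775 now, so the licensee offers 2.775, keeping 7.225.
Round 1 (the licensor proposes): the licensee can get 7.225 next round, worth 0.63 × 7.225 = 4.55175 now; the licensor offers that and keeps 5.44825.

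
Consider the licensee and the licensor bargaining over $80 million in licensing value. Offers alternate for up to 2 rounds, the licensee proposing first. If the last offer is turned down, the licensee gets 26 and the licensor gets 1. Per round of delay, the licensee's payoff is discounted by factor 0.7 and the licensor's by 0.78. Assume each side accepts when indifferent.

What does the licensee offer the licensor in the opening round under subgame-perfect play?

42.12

Work backward from the last round.
Round 2 (the licensor proposes): the licensee gets 26 if talks fail, so the licensor offers 26 and keeps 54.
Round 1 (the licensee proposes): the licensor can get 54 next round, worth 0.78 × 54 = 42.12 now; the licensee offers that and keeps 37.88.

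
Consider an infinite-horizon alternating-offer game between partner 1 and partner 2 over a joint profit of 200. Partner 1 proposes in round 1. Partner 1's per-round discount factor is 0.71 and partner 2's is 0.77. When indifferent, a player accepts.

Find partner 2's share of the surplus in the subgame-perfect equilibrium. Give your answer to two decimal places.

98.52

In a stationary SPE each proposer offers the other exactly their discounted continuation value.
If partner 1 keeps x when proposing and partner 2 keeps y when proposing, then x = 200 − 0.77y and y = 200 − 0.71x.
Solving: x = 200(1 − 0.77) / (1 − 0.71·0.77) = 46 / 0.4533 ≈ 101.4780.
Partner 2 gets 200 − 101.4780 ≈ 98.5220.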